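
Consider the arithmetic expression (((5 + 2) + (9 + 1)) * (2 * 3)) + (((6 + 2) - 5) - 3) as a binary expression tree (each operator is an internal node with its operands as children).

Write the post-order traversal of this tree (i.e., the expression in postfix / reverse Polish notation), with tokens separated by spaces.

5 2 + 9 1 + + 2 3 * * 6 2 + 5 - 3 - +

Post-order on an expression tree gives postfix notation: for each operator, emit left operand, right operand, then the operator.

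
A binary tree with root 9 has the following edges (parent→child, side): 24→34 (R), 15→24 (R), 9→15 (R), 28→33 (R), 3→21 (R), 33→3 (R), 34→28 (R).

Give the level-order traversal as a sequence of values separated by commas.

9, 15, 24, 34, 28, 33, 3, 21

Level-order visits nodes level by level from the root, left to right within each level.
Level 0: 9
Level 1: 15
Level 2: 24
Level 3: 34
Level 4: 28
Level 5: 33
Level 6: 3
Level 7: 21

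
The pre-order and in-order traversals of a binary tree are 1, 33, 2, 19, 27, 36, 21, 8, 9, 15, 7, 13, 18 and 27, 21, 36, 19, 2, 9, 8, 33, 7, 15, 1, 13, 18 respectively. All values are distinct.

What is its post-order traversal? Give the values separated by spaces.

The first element of pre-order is the root; it splits in-order into left and right subtrees.
Root 1: left subtree has 10 nodes {27, 21, 36, 19, 2, 9, 8, 33, 7, 15}, right has 2 {13, 18}.
  Root 33: left subtree has 7 nodes {27, 21, 36, 19, 2, 9, 8}, right has 2 {7, 15}.
    Root 2: left subtree has 4 nodes {27, 21, 36, 19}, right has 2 {9, 8}.
      Root 19: left subtree has 3 nodes {27, 21, 36}, right has 0 { }.
        Root 27: left subtree has 0 nodes { }, right has 2 {21, 36}.
          Root 36: left subtree has 1 node {21}, right has 0 { }.
      Root 8: left subtree has 1 node {9}, right has 0 { }.
    Root 15: left subtree has 1 node {7}, right has 0 { }.
  Root 13: left subtree has 0 nodes { }, right has 1 {18}.

21 36 27 19 9 8 2 7 15 33 18 13 1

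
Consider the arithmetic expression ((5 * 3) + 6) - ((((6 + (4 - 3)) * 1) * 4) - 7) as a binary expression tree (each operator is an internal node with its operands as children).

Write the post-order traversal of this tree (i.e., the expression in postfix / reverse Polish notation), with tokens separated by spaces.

Post-order on an expression tree gives postfix notation: for each operator, emit left operand, right operand, then the operator.

5 3 * 6 + 6 4 3 - + 1 * 4 * 7 - -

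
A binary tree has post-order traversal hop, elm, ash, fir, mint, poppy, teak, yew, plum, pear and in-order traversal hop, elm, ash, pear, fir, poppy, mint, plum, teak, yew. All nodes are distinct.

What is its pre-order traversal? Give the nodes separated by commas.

The last element of post-order is the root; it splits in-order into left and right subtrees.
Root pear: left subtree has 3 nodes {hop, elm, ash}, right has 6 {fir, poppy, mint, plum, teak, yew}.
  Root ash: left subtree has 2 nodes {hop, elm}, right has 0 { }.
    Root elm: left subtree has 1 node {hop}, right has 0 { }.
  Root plum: left subtree has 3 nodes {fir, poppy, mint}, right has 2 {teak, yew}.
    Root poppy: left subtree has 1 node {fir}, right has 1 {mint}.
    Root yew: left subtree has 1 node {teak}, right has 0 { }.

pear, ash, elm, hop, plum, poppy, fir, mint, yew, teak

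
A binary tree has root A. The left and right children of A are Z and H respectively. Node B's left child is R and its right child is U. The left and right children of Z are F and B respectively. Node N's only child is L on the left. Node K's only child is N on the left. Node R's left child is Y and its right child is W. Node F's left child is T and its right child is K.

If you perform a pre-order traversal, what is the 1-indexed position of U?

12

Pre-order visits the node, then its left subtree, then its right subtree.
Visit A.
At A: go left to Z.
  Visit Z.
  At Z: go left to F.
    Visit F.
    At F: go left to T.
      T is a leaf — visit T.
    At F: go right to K.
      Visit K.
      At K: go left to N.
        Visit N.
        At N: go left to L.
          L is a leaf — visit L.
        At N: no right child.
      At K: no right child.
  At Z: go right to B.
    Visit B.
    At B: go left to R.
      Visit R.
      At R: go left to Y.
        Y is a leaf — visit Y.
      At R: go right to W.
        W is a leaf — visit W.
    At B: go right to U.
      U is a leaf — visit U.
At A: go right to H.
  H is a leaf — visit H.
Full pre-order sequence: A, Z, F, T, K, N, L, B, R, Y, W, U, H.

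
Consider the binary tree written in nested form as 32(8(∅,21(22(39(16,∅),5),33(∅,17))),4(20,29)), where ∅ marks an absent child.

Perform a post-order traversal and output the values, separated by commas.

16, 39, 5, 22, 17, 33, 21, 8, 20, 29, 4, 32

Post-order visits the left subtree, then the right subtree, then the node.
At 32: go left to 8.
  At 8: no left child.
  At 8: go right to 21.
    At 21: go left to 22.
      At 22: go left to 39.
        At 39: go left to 16.
          16 is a leaf — visit 16.
        At 39: no right child.
        Visit 39.
      At 22: go right to 5.
        5 is a leaf — visit 5.
      Visit 22.
    At 21: go right to 33.
      At 33: no left child.
      At 33: go right to 17.
        17 is a leaf — visit 17.
      Visit 33.
    Visit 21.
  Visit 8.
At 32: go right to 4.
  At 4: go left to 20.
    20 is a leaf — visit 20.
  At 4: go right to 29.
    29 is a leaf — visit 29.
  Visit 4.
Visit 32.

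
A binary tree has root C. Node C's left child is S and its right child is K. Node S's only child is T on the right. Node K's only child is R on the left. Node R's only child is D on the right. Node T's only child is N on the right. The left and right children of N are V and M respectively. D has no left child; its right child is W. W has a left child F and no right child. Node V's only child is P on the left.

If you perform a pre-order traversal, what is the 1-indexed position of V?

5

Pre-order visits the node, then its left subtree, then its right subtree.
Visit C.
At C: go left to S.
  Visit S.
  At S: no left child.
  At S: go right to T.
    Visit T.
    At T: no left child.
    At T: go right to N.
      Visit N.
      At N: go left to V.
        Visit V.
        At V: go left to P.
          P is a leaf — visit P.
        At V: no right child.
      At N: go right to M.
        M is a leaf — visit M.
At C: go right to K.
  Visit K.
  At K: go left to R.
    Visit R.
    At R: no left child.
    At R: go right to D.
      Visit D.
      At D: no left child.
      At D: go right to W.
        Visit W.
        At W: go left to F.
          F is a leaf — visit F.
        At W: no right child.
  At K: no right child.
Full pre-order sequence: C, S, T, N, V, P, M, K, R, D, W, F.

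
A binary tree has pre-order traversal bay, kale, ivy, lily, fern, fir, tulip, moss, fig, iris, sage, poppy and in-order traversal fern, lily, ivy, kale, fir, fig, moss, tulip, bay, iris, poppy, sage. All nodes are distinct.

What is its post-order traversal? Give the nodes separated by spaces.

fern lily ivy fig moss tulip fir kale poppy sage iris bay

The first element of pre-order is the root; it splits in-order into left and right subtrees.
Root bay: left subtree has 8 nodes {fern, lily, ivy, kale, fir, fig, moss, tulip}, right has 3 {iris, poppy, sage}.
  Root kale: left subtree has 3 nodes {fern, lily, ivy}, right has 4 {fir, fig, moss, tulip}.
    Root ivy: left subtree has 2 nodes {fern, lily}, right has 0 { }.
      Root lily: left subtree has 1 node {fern}, right has 0 { }.
    Root fir: left subtree has 0 nodes { }, right has 3 {fig, moss, tulip}.
      Root tulip: left subtree has 2 nodes {fig, moss}, right has 0 { }.
        Root moss: left subtree has 1 node {fig}, right has 0 { }.
  Root iris: left subtree has 0 nodes { }, right has 2 {poppy, sage}.
    Root sage: left subtree has 1 node {poppy}, right has 0 { }.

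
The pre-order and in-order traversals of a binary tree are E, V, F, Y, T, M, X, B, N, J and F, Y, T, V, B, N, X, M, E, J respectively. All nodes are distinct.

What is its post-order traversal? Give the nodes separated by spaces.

T Y F N B X M V J E

The first element of pre-order is the root; it splits in-order into left and right subtrees.
Root E: left subtree has 8 nodes {F, Y, T, V, B, N, X, M}, right has 1 {J}.
  Root V: left subtree has 3 nodes {F, Y, T}, right has 4 {B, N, X, M}.
    Root F: left subtree has 0 nodes { }, right has 2 {Y, T}.
      Root Y: left subtree has 0 nodes { }, right has 1 {T}.
    Root M: left subtree has 3 nodes {B, N, X}, right has 0 { }.
      Root X: left subtree has 2 nodes {B, N}, right has 0 { }.
        Root B: left subtree has 0 nodes { }, right has 1 {N}.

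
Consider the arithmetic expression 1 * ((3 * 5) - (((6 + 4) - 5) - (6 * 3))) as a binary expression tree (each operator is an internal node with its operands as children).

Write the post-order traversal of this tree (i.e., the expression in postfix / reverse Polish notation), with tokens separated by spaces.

1 3 5 * 6 4 + 5 - 6 3 * - - *

Post-order on an expression tree gives postfix notation: for each operator, emit left operand, right operand, then the operator.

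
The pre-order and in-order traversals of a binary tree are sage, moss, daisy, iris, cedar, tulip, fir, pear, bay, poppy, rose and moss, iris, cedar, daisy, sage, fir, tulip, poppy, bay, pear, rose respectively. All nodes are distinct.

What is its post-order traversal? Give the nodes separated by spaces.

The first element of pre-order is the root; it splits in-order into left and right subtrees.
Root sage: left subtree has 4 nodes {moss, iris, cedar, daisy}, right has 6 {fir, tulip, poppy, bay, pear, rose}.
  Root moss: left subtree has 0 nodes { }, right has 3 {iris, cedar, daisy}.
    Root daisy: left subtree has 2 nodes {iris, cedar}, right has 0 { }.
      Root iris: left subtree has 0 nodes { }, right has 1 {cedar}.
  Root tulip: left subtree has 1 node {fir}, right has 4 {poppy, bay, pear, rose}.
    Root pear: left subtree has 2 nodes {poppy, bay}, right has 1 {rose}.
      Root bay: left subtree has 1 node {poppy}, right has 0 { }.

cedar iris daisy moss fir poppy bay rose pear tulip sage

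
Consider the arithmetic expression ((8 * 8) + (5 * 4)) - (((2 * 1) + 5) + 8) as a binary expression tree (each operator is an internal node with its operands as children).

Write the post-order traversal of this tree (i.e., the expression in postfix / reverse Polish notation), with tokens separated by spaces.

Post-order on an expression tree gives postfix notation: for each operator, emit left operand, right operand, then the operator.

8 8 * 5 4 * + 2 1 * 5 + 8 + -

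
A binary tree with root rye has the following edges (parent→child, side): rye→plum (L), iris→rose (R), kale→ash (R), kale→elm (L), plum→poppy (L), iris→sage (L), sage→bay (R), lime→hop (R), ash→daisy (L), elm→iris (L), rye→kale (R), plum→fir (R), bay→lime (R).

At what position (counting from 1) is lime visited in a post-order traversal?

Post-order visits the left subtree, then the right subtree, then the node.
At rye: go left to plum.
  At plum: go left to poppy.
    poppy is a leaf — visit poppy.
  At plum: go right to fir.
    fir is a leaf — visit fir.
  Visit plum.
At rye: go right to kale.
  At kale: go left to elm.
    At elm: go left to iris.
      At iris: go left to sage.
        At sage: no left child.
        At sage: go right to bay.
          At bay: no left child.
          At bay: go right to lime.
            At lime: no left child.
            At lime: go right to hop.
              hop is a leaf — visit hop.
            Visit lime.
          Visit bay.
        Visit sage.
      At iris: go right to rose.
        rose is a leaf — visit rose.
      Visit iris.
    At elm: no right child.
    Visit elm.
  At kale: go right to ash.
    At ash: go left to daisy.
      daisy is a leaf — visit daisy.
    At ash: no right child.
    Visit ash.
  Visit kale.
Visit rye.
Full post-order sequence: poppy, fir, plum, hop, lime, bay, sage, rose, iris, elm, daisy, ash, kale, rye.

5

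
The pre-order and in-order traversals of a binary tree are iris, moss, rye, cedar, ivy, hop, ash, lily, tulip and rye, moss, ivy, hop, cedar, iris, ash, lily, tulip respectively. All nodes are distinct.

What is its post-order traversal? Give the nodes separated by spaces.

The first element of pre-order is the root; it splits in-order into left and right subtrees.
Root iris: left subtree has 5 nodes {rye, moss, ivy, hop, cedar}, right has 3 {ash, lily, tulip}.
  Root moss: left subtree has 1 node {rye}, right has 3 {ivy, hop, cedar}.
    Root cedar: left subtree has 2 nodes {ivy, hop}, right has 0 { }.
      Root ivy: left subtree has 0 nodes { }, right has 1 {hop}.
  Root ash: left subtree has 0 nodes { }, right has 2 {lily, tulip}.
    Root lily: left subtree has 0 nodes { }, right has 1 {tulip}.

rye hop ivy cedar moss tulip lily ash iris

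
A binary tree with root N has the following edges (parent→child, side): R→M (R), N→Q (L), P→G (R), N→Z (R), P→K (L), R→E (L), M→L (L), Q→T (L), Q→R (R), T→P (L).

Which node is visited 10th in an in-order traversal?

In-order visits the left subtree, then the node, then the right subtree.
At N: go left to Q.
  At Q: go left to T.
    At T: go left to P.
      At P: go left to K.
        K is a leaf — visit K.
      Visit P.
      At P: go right to G.
        G is a leaf — visit G.
    Visit T.
    At T: no right child.
  Visit Q.
  At Q: go right to R.
    At R: go left to E.
      E is a leaf — visit E.
    Visit R.
    At R: go right to M.
      At M: go left to L.
        L is a leaf — visit L.
      Visit M.
      At M: no right child.
Visit N.
At N: go right to Z.
  Z is a leaf — visit Z.
Full in-order sequence: K, P, G, T, Q, E, R, L, M, N, Z.

N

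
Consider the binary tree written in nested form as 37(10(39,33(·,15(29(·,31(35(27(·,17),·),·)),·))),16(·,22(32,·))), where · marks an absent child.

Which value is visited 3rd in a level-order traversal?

Level-order visits nodes level by level from the root, left to right within each level.
Level 0: 37
Level 1: 10, 16
Level 2: 39, 33, 22
Level 3: 15, 32
Level 4: 29
Level 5: 31
Level 6: 35
Level 7: 27
Level 8: 17
Full level-order sequence: 37, 10, 16, 39, 33, 22, 15, 32, 29, 31, 35, 27, 17.

16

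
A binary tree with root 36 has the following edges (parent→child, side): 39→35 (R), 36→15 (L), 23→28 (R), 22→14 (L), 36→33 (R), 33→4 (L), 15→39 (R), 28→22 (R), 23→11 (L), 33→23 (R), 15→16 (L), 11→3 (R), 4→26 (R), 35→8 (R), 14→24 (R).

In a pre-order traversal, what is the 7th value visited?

33

Pre-order visits the node, then its left subtree, then its right subtree.
Visit 36.
At 36: go left to 15.
  Visit 15.
  At 15: go left to 16.
    16 is a leaf — visit 16.
  At 15: go right to 39.
    Visit 39.
    At 39: no left child.
    At 39: go right to 35.
      Visit 35.
      At 35: no left child.
      At 35: go right to 8.
        8 is a leaf — visit 8.
At 36: go right to 33.
  Visit 33.
  At 33: go left to 4.
    Visit 4.
    At 4: no left child.
    At 4: go right to 26.
      26 is a leaf — visit 26.
  At 33: go right to 23.
    Visit 23.
    At 23: go left to 11.
      Visit 11.
      At 11: no left child.
      At 11: go right to 3.
        3 is a leaf — visit 3.
    At 23: go right to 28.
      Visit 28.
      At 28: no left child.
      At 28: go right to 22.
        Visit 22.
        At 22: go left to 14.
          Visit 14.
          At 14: no left child.
          At 14: go right to 24.
            24 is a leaf — visit 24.
        At 22: no right child.
Full pre-order sequence: 36, 15, 16, 39, 35, 8, 33, 4, 26, 23, 11, 3, 28, 22, 14, 24.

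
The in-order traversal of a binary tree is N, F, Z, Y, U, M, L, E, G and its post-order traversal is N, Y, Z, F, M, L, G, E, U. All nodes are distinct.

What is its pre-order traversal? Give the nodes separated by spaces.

U F N Z Y E L M G

The last element of post-order is the root; it splits in-order into left and right subtrees.
Root U: left subtree has 4 nodes {N, F, Z, Y}, right has 4 {M, L, E, G}.
  Root F: left subtree has 1 node {N}, right has 2 {Z, Y}.
    Root Z: left subtree has 0 nodes { }, right has 1 {Y}.
  Root E: left subtree has 2 nodes {M, L}, right has 1 {G}.
    Root L: left subtree has 1 node {M}, right has 0 { }.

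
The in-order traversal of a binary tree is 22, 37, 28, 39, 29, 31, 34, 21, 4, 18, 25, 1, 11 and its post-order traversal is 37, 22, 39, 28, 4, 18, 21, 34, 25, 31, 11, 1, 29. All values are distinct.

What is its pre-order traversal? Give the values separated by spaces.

The last element of post-order is the root; it splits in-order into left and right subtrees.
Root 29: left subtree has 4 nodes {22, 37, 28, 39}, right has 8 {31, 34, 21, 4, 18, 25, 1, 11}.
  Root 28: left subtree has 2 nodes {22, 37}, right has 1 {39}.
    Root 22: left subtree has 0 nodes { }, right has 1 {37}.
  Root 1: left subtree has 6 nodes {31, 34, 21, 4, 18, 25}, right has 1 {11}.
    Root 31: left subtree has 0 nodes { }, right has 5 {34, 21, 4, 18, 25}.
      Root 25: left subtree has 4 nodes {34, 21, 4, 18}, right has 0 { }.
        Root 34: left subtree has 0 nodes { }, right has 3 {21, 4, 18}.
          Root 21: left subtree has 0 nodes { }, right has 2 {4, 18}.
            Root 18: left subtree has 1 node {4}, right has 0 { }.

29 28 22 37 39 1 31 25 34 21 18 4 11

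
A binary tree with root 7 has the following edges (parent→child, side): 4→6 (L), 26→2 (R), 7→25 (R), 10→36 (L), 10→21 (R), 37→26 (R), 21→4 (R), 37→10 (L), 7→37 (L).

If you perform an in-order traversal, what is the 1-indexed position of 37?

6

In-order visits the left subtree, then the node, then the right subtree.
At 7: go left to 37.
  At 37: go left to 10.
    At 10: go left to 36.
      36 is a leaf — visit 36.
    Visit 10.
    At 10: go right to 21.
      At 21: no left child.
      Visit 21.
      At 21: go right to 4.
        At 4: go left to 6.
          6 is a leaf — visit 6.
        Visit 4.
        At 4: no right child.
  Visit 37.
  At 37: go right to 26.
    At 26: no left child.
    Visit 26.
    At 26: go right to 2.
      2 is a leaf — visit 2.
Visit 7.
At 7: go right to 25.
  25 is a leaf — visit 25.
Full in-order sequence: 36, 10, 21, 6, 4, 37, 26, 2, 7, 25.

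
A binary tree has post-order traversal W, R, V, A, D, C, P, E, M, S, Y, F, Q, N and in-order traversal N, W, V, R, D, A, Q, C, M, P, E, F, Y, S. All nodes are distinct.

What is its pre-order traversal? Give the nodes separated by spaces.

The last element of post-order is the root; it splits in-order into left and right subtrees.
Root N: left subtree has 0 nodes { }, right has 13 {W, V, R, D, A, Q, C, M, P, E, F, Y, S}.
  Root Q: left subtree has 5 nodes {W, V, R, D, A}, right has 7 {C, M, P, E, F, Y, S}.
    Root D: left subtree has 3 nodes {W, V, R}, right has 1 {A}.
      Root V: left subtree has 1 node {W}, right has 1 {R}.
    Root F: left subtree has 4 nodes {C, M, P, E}, right has 2 {Y, S}.
      Root M: left subtree has 1 node {C}, right has 2 {P, E}.
        Root E: left subtree has 1 node {P}, right has 0 { }.
      Root Y: left subtree has 0 nodes { }, right has 1 {S}.

N Q D V W R A F M C E P Y S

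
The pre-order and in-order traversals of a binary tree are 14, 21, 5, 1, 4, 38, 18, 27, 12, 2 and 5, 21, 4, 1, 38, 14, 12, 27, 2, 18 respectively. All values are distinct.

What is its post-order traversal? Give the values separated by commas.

The first element of pre-order is the root; it splits in-order into left and right subtrees.
Root 14: left subtree has 5 nodes {5, 21, 4, 1, 38}, right has 4 {12, 27, 2, 18}.
  Root 21: left subtree has 1 node {5}, right has 3 {4, 1, 38}.
    Root 1: left subtree has 1 node {4}, right has 1 {38}.
  Root 18: left subtree has 3 nodes {12, 27, 2}, right has 0 { }.
    Root 27: left subtree has 1 node {12}, right has 1 {2}.

5, 4, 38, 1, 21, 12, 2, 27, 18, 14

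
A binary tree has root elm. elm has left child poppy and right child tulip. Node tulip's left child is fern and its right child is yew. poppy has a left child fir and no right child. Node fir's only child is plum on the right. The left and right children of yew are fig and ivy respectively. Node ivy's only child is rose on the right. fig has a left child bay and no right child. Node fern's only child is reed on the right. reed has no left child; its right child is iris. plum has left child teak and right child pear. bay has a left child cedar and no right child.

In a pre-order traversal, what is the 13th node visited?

Pre-order visits the node, then its left subtree, then its right subtree.
Visit elm.
At elm: go left to poppy.
  Visit poppy.
  At poppy: go left to fir.
    Visit fir.
    At fir: no left child.
    At fir: go right to plum.
      Visit plum.
      At plum: go left to teak.
        teak is a leaf — visit teak.
      At plum: go right to pear.
        pear is a leaf — visit pear.
  At poppy: no right child.
At elm: go right to tulip.
  Visit tulip.
  At tulip: go left to fern.
    Visit fern.
    At fern: no left child.
    At fern: go right to reed.
      Visit reed.
      At reed: no left child.
      At reed: go right to iris.
        iris is a leaf — visit iris.
  At tulip: go right to yew.
    Visit yew.
    At yew: go left to fig.
      Visit fig.
      At fig: go left to bay.
        Visit bay.
        At bay: go left to cedar.
          cedar is a leaf — visit cedar.
        At bay: no right child.
      At fig: no right child.
    At yew: go right to ivy.
      Visit ivy.
      At ivy: no left child.
      At ivy: go right to rose.
        rose is a leaf — visit rose.
Full pre-order sequence: elm, poppy, fir, plum, teak, pear, tulip, fern, reed, iris, yew, fig, bay, cedar, ivy, rose.

bay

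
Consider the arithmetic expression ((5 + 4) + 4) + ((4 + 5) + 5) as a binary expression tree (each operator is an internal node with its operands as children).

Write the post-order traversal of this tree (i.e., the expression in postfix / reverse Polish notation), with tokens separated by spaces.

Post-order on an expression tree gives postfix notation: for each operator, emit left operand, right operand, then the operator.

5 4 + 4 + 4 5 + 5 + +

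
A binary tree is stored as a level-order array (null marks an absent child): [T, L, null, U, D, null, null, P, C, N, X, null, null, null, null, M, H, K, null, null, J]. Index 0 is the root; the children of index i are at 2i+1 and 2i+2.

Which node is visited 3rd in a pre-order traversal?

Pre-order visits the node, then its left subtree, then its right subtree.
Visit T.
At T: go left to L.
  Visit L.
  At L: go left to U.
    Visit U.
    At U: go left to P.
      Visit P.
      At P: go left to M.
        M is a leaf — visit M.
      At P: go right to H.
        H is a leaf — visit H.
    At U: go right to C.
      Visit C.
      At C: go left to K.
        K is a leaf — visit K.
      At C: no right child.
  At L: go right to D.
    Visit D.
    At D: go left to N.
      Visit N.
      At N: no left child.
      At N: go right to J.
        J is a leaf — visit J.
    At D: go right to X.
      X is a leaf — visit X.
At T: no right child.
Full pre-order sequence: T, L, U, P, M, H, C, K, D, N, J, X.

U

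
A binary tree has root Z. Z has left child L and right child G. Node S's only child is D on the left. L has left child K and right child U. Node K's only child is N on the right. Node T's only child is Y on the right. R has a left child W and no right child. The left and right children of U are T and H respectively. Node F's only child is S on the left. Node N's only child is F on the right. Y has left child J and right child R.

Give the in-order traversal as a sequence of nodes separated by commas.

K, N, D, S, F, L, T, J, Y, W, R, U, H, Z, G

In-order visits the left subtree, then the node, then the right subtree.
At Z: go left to L.
  At L: go left to K.
    At K: no left child.
    Visit K.
    At K: go right to N.
      At N: no left child.
      Visit N.
      At N: go right to F.
        At F: go left to S.
          At S: go left to D.
            D is a leaf — visit D.
          Visit S.
          At S: no right child.
        Visit F.
        At F: no right child.
  Visit L.
  At L: go right to U.
    At U: go left to T.
      At T: no left child.
      Visit T.
      At T: go right to Y.
        At Y: go left to J.
          J is a leaf — visit J.
        Visit Y.
        At Y: go right to R.
          At R: go left to W.
            W is a leaf — visit W.
          Visit R.
          At R: no right child.
    Visit U.
    At U: go right to H.
      H is a leaf — visit H.
Visit Z.
At Z: go right to G.
  G is a leaf — visit G.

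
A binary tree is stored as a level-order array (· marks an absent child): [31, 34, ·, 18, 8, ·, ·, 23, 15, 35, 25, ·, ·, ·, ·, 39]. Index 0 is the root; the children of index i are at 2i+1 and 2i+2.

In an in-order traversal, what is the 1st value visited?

In-order visits the left subtree, then the node, then the right subtree.
At 31: go left to 34.
  At 34: go left to 18.
    At 18: go left to 23.
      At 23: go left to 39.
        39 is a leaf — visit 39.
      Visit 23.
      At 23: no right child.
    Visit 18.
    At 18: go right to 15.
      15 is a leaf — visit 15.
  Visit 34.
  At 34: go right to 8.
    At 8: go left to 35.
      35 is a leaf — visit 35.
    Visit 8.
    At 8: go right to 25.
      25 is a leaf — visit 25.
Visit 31.
At 31: no right child.
Full in-order sequence: 39, 23, 18, 15, 34, 35, 8, 25, 31.

39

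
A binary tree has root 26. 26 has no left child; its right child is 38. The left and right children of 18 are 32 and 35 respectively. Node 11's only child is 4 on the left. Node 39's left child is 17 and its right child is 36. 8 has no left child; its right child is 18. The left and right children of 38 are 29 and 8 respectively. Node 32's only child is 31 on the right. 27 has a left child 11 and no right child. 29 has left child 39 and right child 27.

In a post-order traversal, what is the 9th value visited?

Post-order visits the left subtree, then the right subtree, then the node.
At 26: no left child.
At 26: go right to 38.
  At 38: go left to 29.
    At 29: go left to 39.
      At 39: go left to 17.
        17 is a leaf — visit 17.
      At 39: go right to 36.
        36 is a leaf — visit 36.
      Visit 39.
    At 29: go right to 27.
      At 27: go left to 11.
        At 11: go left to 4.
          4 is a leaf — visit 4.
        At 11: no right child.
        Visit 11.
      At 27: no right child.
      Visit 27.
    Visit 29.
  At 38: go right to 8.
    At 8: no left child.
    At 8: go right to 18.
      At 18: go left to 32.
        At 32: no left child.
        At 32: go right to 31.
          31 is a leaf — visit 31.
        Visit 32.
      At 18: go right to 35.
        35 is a leaf — visit 35.
      Visit 18.
    Visit 8.
  Visit 38.
Visit 26.
Full post-order sequence: 17, 36, 39, 4, 11, 27, 29, 31, 32, 35, 18, 8, 38, 26.

32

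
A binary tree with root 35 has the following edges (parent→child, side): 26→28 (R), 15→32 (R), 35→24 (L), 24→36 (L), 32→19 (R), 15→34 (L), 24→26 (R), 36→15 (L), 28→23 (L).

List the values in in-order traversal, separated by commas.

34, 15, 32, 19, 36, 24, 26, 23, 28, 35

In-order visits the left subtree, then the node, then the right subtree.
At 35: go left to 24.
  At 24: go left to 36.
    At 36: go left to 15.
      At 15: go left to 34.
        34 is a leaf — visit 34.
      Visit 15.
      At 15: go right to 32.
        At 32: no left child.
        Visit 32.
        At 32: go right to 19.
          19 is a leaf — visit 19.
    Visit 36.
    At 36: no right child.
  Visit 24.
  At 24: go right to 26.
    At 26: no left child.
    Visit 26.
    At 26: go right to 28.
      At 28: go left to 23.
        23 is a leaf — visit 23.
      Visit 28.
      At 28: no right child.
Visit 35.
At 35: no right child.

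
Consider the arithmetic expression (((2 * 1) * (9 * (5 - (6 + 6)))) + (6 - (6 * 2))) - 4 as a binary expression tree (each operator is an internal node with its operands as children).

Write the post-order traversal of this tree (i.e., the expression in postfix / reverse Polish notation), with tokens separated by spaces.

2 1 * 9 5 6 6 + - * * 6 6 2 * - + 4 -

Post-order on an expression tree gives postfix notation: for each operator, emit left operand, right operand, then the operator.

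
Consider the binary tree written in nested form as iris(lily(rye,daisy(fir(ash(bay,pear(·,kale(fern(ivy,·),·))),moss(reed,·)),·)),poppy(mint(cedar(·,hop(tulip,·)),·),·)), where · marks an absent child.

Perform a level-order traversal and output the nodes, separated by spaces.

iris lily poppy rye daisy mint fir cedar ash moss hop bay pear reed tulip kale fern ivy

Level-order visits nodes level by level from the root, left to right within each level.
Level 0: iris
Level 1: lily, poppy
Level 2: rye, daisy, mint
Level 3: fir, cedar
Level 4: ash, moss, hop
Level 5: bay, pear, reed, tulip
Level 6: kale
Level 7: fern
Level 8: ivy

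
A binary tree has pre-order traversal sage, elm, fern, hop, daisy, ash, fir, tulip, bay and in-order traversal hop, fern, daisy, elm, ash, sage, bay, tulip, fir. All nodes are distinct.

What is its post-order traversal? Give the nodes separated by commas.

hop, daisy, fern, ash, elm, bay, tulip, fir, sage

The first element of pre-order is the root; it splits in-order into left and right subtrees.
Root sage: left subtree has 5 nodes {hop, fern, daisy, elm, ash}, right has 3 {bay, tulip, fir}.
  Root elm: left subtree has 3 nodes {hop, fern, daisy}, right has 1 {ash}.
    Root fern: left subtree has 1 node {hop}, right has 1 {daisy}.
  Root fir: left subtree has 2 nodes {bay, tulip}, right has 0 { }.
    Root tulip: left subtree has 1 node {bay}, right has 0 { }.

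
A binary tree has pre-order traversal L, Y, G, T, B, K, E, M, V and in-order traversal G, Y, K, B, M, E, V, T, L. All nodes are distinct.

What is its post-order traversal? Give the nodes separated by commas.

G, K, M, V, E, B, T, Y, L

The first element of pre-order is the root; it splits in-order into left and right subtrees.
Root L: left subtree has 8 nodes {G, Y, K, B, M, E, V, T}, right has 0 { }.
  Root Y: left subtree has 1 node {G}, right has 6 {K, B, M, E, V, T}.
    Root T: left subtree has 5 nodes {K, B, M, E, V}, right has 0 { }.
      Root B: left subtree has 1 node {K}, right has 3 {M, E, V}.
        Root E: left subtree has 1 node {M}, right has 1 {V}.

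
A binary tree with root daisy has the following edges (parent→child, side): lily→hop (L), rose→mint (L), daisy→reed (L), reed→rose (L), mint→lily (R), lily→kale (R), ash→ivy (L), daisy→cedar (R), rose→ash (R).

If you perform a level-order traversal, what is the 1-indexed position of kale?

10

Level-order visits nodes level by level from the root, left to right within each level.
Level 0: daisy
Level 1: reed, cedar
Level 2: rose
Level 3: mint, ash
Level 4: lily, ivy
Level 5: hop, kale
Full level-order sequence: daisy, reed, cedar, rose, mint, ash, lily, ivy, hop, kale.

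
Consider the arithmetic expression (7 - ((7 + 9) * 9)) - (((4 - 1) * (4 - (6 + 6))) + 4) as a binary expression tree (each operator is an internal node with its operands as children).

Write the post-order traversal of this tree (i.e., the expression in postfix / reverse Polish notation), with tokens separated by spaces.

7 7 9 + 9 * - 4 1 - 4 6 6 + - * 4 + -

Post-order on an expression tree gives postfix notation: for each operator, emit left operand, right operand, then the operator.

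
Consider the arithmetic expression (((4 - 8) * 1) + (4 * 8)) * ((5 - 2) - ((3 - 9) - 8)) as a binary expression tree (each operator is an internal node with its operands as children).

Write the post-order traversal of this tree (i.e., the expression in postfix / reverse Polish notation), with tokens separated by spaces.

Post-order on an expression tree gives postfix notation: for each operator, emit left operand, right operand, then the operator.

4 8 - 1 * 4 8 * + 5 2 - 3 9 - 8 - - *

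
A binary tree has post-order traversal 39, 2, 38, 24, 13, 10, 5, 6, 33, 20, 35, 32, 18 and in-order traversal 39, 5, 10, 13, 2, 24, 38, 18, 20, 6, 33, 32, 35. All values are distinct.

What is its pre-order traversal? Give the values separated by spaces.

18 5 39 10 13 24 2 38 32 20 33 6 35

The last element of post-order is the root; it splits in-order into left and right subtrees.
Root 18: left subtree has 7 nodes {39, 5, 10, 13, 2, 24, 38}, right has 5 {20, 6, 33, 32, 35}.
  Root 5: left subtree has 1 node {39}, right has 5 {10, 13, 2, 24, 38}.
    Root 10: left subtree has 0 nodes { }, right has 4 {13, 2, 24, 38}.
      Root 13: left subtree has 0 nodes { }, right has 3 {2, 24, 38}.
        Root 24: left subtree has 1 node {2}, right has 1 {38}.
  Root 32: left subtree has 3 nodes {20, 6, 33}, right has 1 {35}.
    Root 20: left subtree has 0 nodes { }, right has 2 {6, 33}.
      Root 33: left subtree has 1 node {6}, right has 0 { }.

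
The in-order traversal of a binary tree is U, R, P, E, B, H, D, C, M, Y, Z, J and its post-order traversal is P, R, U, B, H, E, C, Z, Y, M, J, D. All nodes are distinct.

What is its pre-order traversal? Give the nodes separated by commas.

D, E, U, R, P, H, B, J, M, C, Y, Z

The last element of post-order is the root; it splits in-order into left and right subtrees.
Root D: left subtree has 6 nodes {U, R, P, E, B, H}, right has 5 {C, M, Y, Z, J}.
  Root E: left subtree has 3 nodes {U, R, P}, right has 2 {B, H}.
    Root U: left subtree has 0 nodes { }, right has 2 {R, P}.
      Root R: left subtree has 0 nodes { }, right has 1 {P}.
    Root H: left subtree has 1 node {B}, right has 0 { }.
  Root J: left subtree has 4 nodes {C, M, Y, Z}, right has 0 { }.
    Root M: left subtree has 1 node {C}, right has 2 {Y, Z}.
      Root Y: left subtree has 0 nodes { }, right has 1 {Z}.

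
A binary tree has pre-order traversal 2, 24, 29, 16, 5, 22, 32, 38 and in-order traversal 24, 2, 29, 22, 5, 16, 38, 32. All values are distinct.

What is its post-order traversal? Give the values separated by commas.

The first element of pre-order is the root; it splits in-order into left and right subtrees.
Root 2: left subtree has 1 node {24}, right has 6 {29, 22, 5, 16, 38, 32}.
  Root 29: left subtree has 0 nodes { }, right has 5 {22, 5, 16, 38, 32}.
    Root 16: left subtree has 2 nodes {22, 5}, right has 2 {38, 32}.
      Root 5: left subtree has 1 node {22}, right has 0 { }.
      Root 32: left subtree has 1 node {38}, right has 0 { }.

24, 22, 5, 38, 32, 16, 29, 2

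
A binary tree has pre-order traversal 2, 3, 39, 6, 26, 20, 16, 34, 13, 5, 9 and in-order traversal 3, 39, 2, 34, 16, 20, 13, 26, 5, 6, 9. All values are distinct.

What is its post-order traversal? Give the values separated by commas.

39, 3, 34, 16, 13, 20, 5, 26, 9, 6, 2

The first element of pre-order is the root; it splits in-order into left and right subtrees.
Root 2: left subtree has 2 nodes {3, 39}, right has 8 {34, 16, 20, 13, 26, 5, 6, 9}.
  Root 3: left subtree has 0 nodes { }, right has 1 {39}.
  Root 6: left subtree has 6 nodes {34, 16, 20, 13, 26, 5}, right has 1 {9}.
    Root 26: left subtree has 4 nodes {34, 16, 20, 13}, right has 1 {5}.
      Root 20: left subtree has 2 nodes {34, 16}, right has 1 {13}.
        Root 16: left subtree has 1 node {34}, right has 0 { }.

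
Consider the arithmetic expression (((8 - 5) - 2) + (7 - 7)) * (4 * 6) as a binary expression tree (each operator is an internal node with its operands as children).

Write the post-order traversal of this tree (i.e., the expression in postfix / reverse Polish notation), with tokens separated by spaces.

Post-order on an expression tree gives postfix notation: for each operator, emit left operand, right operand, then the operator.

8 5 - 2 - 7 7 - + 4 6 * *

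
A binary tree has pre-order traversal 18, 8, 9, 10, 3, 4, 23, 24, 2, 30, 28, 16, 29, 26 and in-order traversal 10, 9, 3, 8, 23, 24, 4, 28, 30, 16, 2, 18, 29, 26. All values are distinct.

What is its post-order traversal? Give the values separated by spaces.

10 3 9 24 23 28 16 30 2 4 8 26 29 18

The first element of pre-order is the root; it splits in-order into left and right subtrees.
Root 18: left subtree has 11 nodes {10, 9, 3, 8, 23, 24, 4, 28, 30, 16, 2}, right has 2 {29, 26}.
  Root 8: left subtree has 3 nodes {10, 9, 3}, right has 7 {23, 24, 4, 28, 30, 16, 2}.
    Root 9: left subtree has 1 node {10}, right has 1 {3}.
    Root 4: left subtree has 2 nodes {23, 24}, right has 4 {28, 30, 16, 2}.
      Root 23: left subtree has 0 nodes { }, right has 1 {24}.
      Root 2: left subtree has 3 nodes {28, 30, 16}, right has 0 { }.
        Root 30: left subtree has 1 node {28}, right has 1 {16}.
  Root 29: left subtree has 0 nodes { }, right has 1 {26}.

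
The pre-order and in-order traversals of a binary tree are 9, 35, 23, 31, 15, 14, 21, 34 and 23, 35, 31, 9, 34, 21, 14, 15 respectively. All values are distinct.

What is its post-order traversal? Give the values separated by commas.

The first element of pre-order is the root; it splits in-order into left and right subtrees.
Root 9: left subtree has 3 nodes {23, 35, 31}, right has 4 {34, 21, 14, 15}.
  Root 35: left subtree has 1 node {23}, right has 1 {31}.
  Root 15: left subtree has 3 nodes {34, 21, 14}, right has 0 { }.
    Root 14: left subtree has 2 nodes {34, 21}, right has 0 { }.
      Root 21: left subtree has 1 node {34}, right has 0 { }.

23, 31, 35, 34, 21, 14, 15, 9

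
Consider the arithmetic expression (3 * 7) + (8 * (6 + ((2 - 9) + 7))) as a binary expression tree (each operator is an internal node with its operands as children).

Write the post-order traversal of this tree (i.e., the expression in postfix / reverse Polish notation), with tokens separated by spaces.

3 7 * 8 6 2 9 - 7 + + * +

Post-order on an expression tree gives postfix notation: for each operator, emit left operand, right operand, then the operator.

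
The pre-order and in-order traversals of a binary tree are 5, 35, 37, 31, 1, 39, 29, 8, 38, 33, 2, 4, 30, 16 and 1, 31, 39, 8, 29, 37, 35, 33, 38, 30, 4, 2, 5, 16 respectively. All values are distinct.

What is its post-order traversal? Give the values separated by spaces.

The first element of pre-order is the root; it splits in-order into left and right subtrees.
Root 5: left subtree has 12 nodes {1, 31, 39, 8, 29, 37, 35, 33, 38, 30, 4, 2}, right has 1 {16}.
  Root 35: left subtree has 6 nodes {1, 31, 39, 8, 29, 37}, right has 5 {33, 38, 30, 4, 2}.
    Root 37: left subtree has 5 nodes {1, 31, 39, 8, 29}, right has 0 { }.
      Root 31: left subtree has 1 node {1}, right has 3 {39, 8, 29}.
        Root 39: left subtree has 0 nodes { }, right has 2 {8, 29}.
          Root 29: left subtree has 1 node {8}, right has 0 { }.
    Root 38: left subtree has 1 node {33}, right has 3 {30, 4, 2}.
      Root 2: left subtree has 2 nodes {30, 4}, right has 0 { }.
        Root 4: left subtree has 1 node {30}, right has 0 { }.

1 8 29 39 31 37 33 30 4 2 38 35 16 5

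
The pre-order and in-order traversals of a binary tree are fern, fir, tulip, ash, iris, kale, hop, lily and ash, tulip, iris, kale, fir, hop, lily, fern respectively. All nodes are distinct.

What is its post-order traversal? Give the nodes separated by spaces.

The first element of pre-order is the root; it splits in-order into left and right subtrees.
Root fern: left subtree has 7 nodes {ash, tulip, iris, kale, fir, hop, lily}, right has 0 { }.
  Root fir: left subtree has 4 nodes {ash, tulip, iris, kale}, right has 2 {hop, lily}.
    Root tulip: left subtree has 1 node {ash}, right has 2 {iris, kale}.
      Root iris: left subtree has 0 nodes { }, right has 1 {kale}.
    Root hop: left subtree has 0 nodes { }, right has 1 {lily}.

ash kale iris tulip lily hop fir fern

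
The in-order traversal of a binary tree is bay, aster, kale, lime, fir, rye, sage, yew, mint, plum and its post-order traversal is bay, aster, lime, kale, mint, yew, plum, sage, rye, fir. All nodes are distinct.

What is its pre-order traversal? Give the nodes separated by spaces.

The last element of post-order is the root; it splits in-order into left and right subtrees.
Root fir: left subtree has 4 nodes {bay, aster, kale, lime}, right has 5 {rye, sage, yew, mint, plum}.
  Root kale: left subtree has 2 nodes {bay, aster}, right has 1 {lime}.
    Root aster: left subtree has 1 node {bay}, right has 0 { }.
  Root rye: left subtree has 0 nodes { }, right has 4 {sage, yew, mint, plum}.
    Root sage: left subtree has 0 nodes { }, right has 3 {yew, mint, plum}.
      Root plum: left subtree has 2 nodes {yew, mint}, right has 0 { }.
        Root yew: left subtree has 0 nodes { }, right has 1 {mint}.

fir kale aster bay lime rye sage plum yew mint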